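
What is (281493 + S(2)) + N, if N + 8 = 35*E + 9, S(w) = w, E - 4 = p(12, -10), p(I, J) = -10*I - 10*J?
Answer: 280936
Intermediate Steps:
E = -16 (E = 4 + (-10*12 - 10*(-10)) = 4 + (-120 + 100) = 4 - 20 = -16)
N = -559 (N = -8 + (35*(-16) + 9) = -8 + (-560 + 9) = -8 - 551 = -559)
(281493 + S(2)) + N = (281493 + 2) - 559 = 281495 - 559 = 280936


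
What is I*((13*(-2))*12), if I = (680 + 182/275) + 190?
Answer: -74702784/275 ≈ -2.7165e+5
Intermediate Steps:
I = 239432/275 (I = (680 + 182*(1/275)) + 190 = (680 + 182/275) + 190 = 187182/275 + 190 = 239432/275 ≈ 870.66)
I*((13*(-2))*12) = 239432*((13*(-2))*12)/275 = 239432*(-26*12)/275 = (239432/275)*(-312) = -74702784/275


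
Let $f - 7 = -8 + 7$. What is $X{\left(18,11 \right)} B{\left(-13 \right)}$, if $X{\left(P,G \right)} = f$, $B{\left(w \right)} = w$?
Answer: $-78$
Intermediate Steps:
$f = 6$ ($f = 7 + \left(-8 + 7\right) = 7 - 1 = 6$)
$X{\left(P,G \right)} = 6$
$X{\left(18,11 \right)} B{\left(-13 \right)} = 6 \left(-13\right) = -78$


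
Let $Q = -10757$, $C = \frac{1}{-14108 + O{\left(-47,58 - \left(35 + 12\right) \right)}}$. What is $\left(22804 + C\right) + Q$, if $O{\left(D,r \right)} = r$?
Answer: $\frac{169826558}{14097} \approx 12047.0$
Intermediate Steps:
$C = - \frac{1}{14097}$ ($C = \frac{1}{-14108 + \left(58 - \left(35 + 12\right)\right)} = \frac{1}{-14108 + \left(58 - 47\right)} = \frac{1}{-14108 + 11} = \frac{1}{-14097} = - \frac{1}{14097} \approx -7.0937 \cdot 10^{-5}$)
$\left(22804 + C\right) + Q = \left(22804 - \frac{1}{14097}\right) - 10757 = \frac{321467987}{14097} - 10757 = \frac{169826558}{14097}$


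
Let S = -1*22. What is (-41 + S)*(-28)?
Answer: 1764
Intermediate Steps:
S = -22
(-41 + S)*(-28) = (-41 - 22)*(-28) = -63*(-28) = 1764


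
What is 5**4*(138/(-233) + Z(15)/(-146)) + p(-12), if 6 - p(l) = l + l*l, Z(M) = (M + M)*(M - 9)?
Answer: -21545634/17009 ≈ -1266.7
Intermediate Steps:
Z(M) = 2*M*(-9 + M) (Z(M) = (2*M)*(-9 + M) = 2*M*(-9 + M))
p(l) = 6 - l - l**2 (p(l) = 6 - (l + l*l) = 6 - (l + l**2) = 6 + (-l - l**2) = 6 - l - l**2)
5**4*(138/(-233) + Z(15)/(-146)) + p(-12) = 5**4*(138/(-233) + (2*15*(-9 + 15))/(-146)) + (6 - 1*(-12) - 1*(-12)**2) = 625*(138*(-1/233) + (2*15*6)*(-1/146)) + (6 + 12 - 1*144) = 625*(-138/233 + 180*(-1/146)) + (6 + 12 - 144) = 625*(-138/233 - 90/73) - 126 = 625*(-31044/17009) - 126 = -19402500/17009 - 126 = -21545634/17009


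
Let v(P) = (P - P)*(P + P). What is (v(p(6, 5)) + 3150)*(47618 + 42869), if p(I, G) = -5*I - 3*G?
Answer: 285034050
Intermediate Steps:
v(P) = 0 (v(P) = 0*(2*P) = 0)
(v(p(6, 5)) + 3150)*(47618 + 42869) = (0 + 3150)*(47618 + 42869) = 3150*90487 = 285034050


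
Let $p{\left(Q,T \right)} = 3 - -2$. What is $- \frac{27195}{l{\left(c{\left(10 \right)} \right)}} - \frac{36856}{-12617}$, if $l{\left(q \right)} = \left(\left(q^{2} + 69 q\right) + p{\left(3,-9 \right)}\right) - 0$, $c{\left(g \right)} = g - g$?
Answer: $- \frac{68587007}{12617} \approx -5436.1$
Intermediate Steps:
$p{\left(Q,T \right)} = 5$ ($p{\left(Q,T \right)} = 3 + 2 = 5$)
$c{\left(g \right)} = 0$
$l{\left(q \right)} = 5 + q^{2} + 69 q$ ($l{\left(q \right)} = \left(\left(q^{2} + 69 q\right) + 5\right) - 0 = \left(5 + q^{2} + 69 q\right) + 0 = 5 + q^{2} + 69 q$)
$- \frac{27195}{l{\left(c{\left(10 \right)} \right)}} - \frac{36856}{-12617} = - \frac{27195}{5 + 0^{2} + 69 \cdot 0} - \frac{36856}{-12617} = - \frac{27195}{5 + 0 + 0} - - \frac{36856}{12617} = - \frac{27195}{5} + \frac{36856}{12617} = \left(-27195\right) \frac{1}{5} + \frac{36856}{12617} = -5439 + \frac{36856}{12617} = - \frac{68587007}{12617}$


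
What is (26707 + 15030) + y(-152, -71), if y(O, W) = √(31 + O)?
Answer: 41737 + 11*I ≈ 41737.0 + 11.0*I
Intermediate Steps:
(26707 + 15030) + y(-152, -71) = (26707 + 15030) + √(31 - 152) = 41737 + √(-121) = 41737 + 11*I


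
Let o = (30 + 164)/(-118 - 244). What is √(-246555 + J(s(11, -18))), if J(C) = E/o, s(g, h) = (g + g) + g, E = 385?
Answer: 4*I*√145412215/97 ≈ 497.27*I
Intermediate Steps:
o = -97/181 (o = 194/(-362) = 194*(-1/362) = -97/181 ≈ -0.53591)
s(g, h) = 3*g (s(g, h) = 2*g + g = 3*g)
J(C) = -69685/97 (J(C) = 385/(-97/181) = 385*(-181/97) = -69685/97)
√(-246555 + J(s(11, -18))) = √(-246555 - 69685/97) = √(-23985520/97) = 4*I*√145412215/97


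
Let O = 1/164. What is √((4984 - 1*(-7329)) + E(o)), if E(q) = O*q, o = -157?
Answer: 5*√3311447/82 ≈ 110.96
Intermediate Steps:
O = 1/164 ≈ 0.0060976
E(q) = q/164
√((4984 - 1*(-7329)) + E(o)) = √((4984 - 1*(-7329)) + (1/164)*(-157)) = √((4984 + 7329) - 157/164) = √(12313 - 157/164) = √(2019175/164) = 5*√3311447/82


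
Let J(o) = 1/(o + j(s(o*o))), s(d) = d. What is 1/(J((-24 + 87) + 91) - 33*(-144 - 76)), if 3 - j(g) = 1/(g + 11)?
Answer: 3725138/27044525607 ≈ 0.00013774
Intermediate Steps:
j(g) = 3 - 1/(11 + g) (j(g) = 3 - 1/(g + 11) = 3 - 1/(11 + g))
J(o) = 1/(o + (32 + 3*o**2)/(11 + o**2)) (J(o) = 1/(o + (32 + 3*(o*o))/(11 + o*o)) = 1/(o + (32 + 3*o**2)/(11 + o**2)))
1/(J((-24 + 87) + 91) - 33*(-144 - 76)) = 1/((11 + ((-24 + 87) + 91)**2)/(32 + 3*((-24 + 87) + 91)**2 + ((-24 + 87) + 91)*(11 + ((-24 + 87) + 91)**2)) - 33*(-144 - 76)) = 1/((11 + (63 + 91)**2)/(32 + 3*(63 + 91)**2 + (63 + 91)*(11 + (63 + 91)**2)) - 33*(-220)) = 1/((11 + 154**2)/(32 + 3*154**2 + 154*(11 + 154**2)) + 7260) = 1/((11 + 23716)/(32 + 3*23716 + 154*(11 + 23716)) + 7260) = 1/(23727/(32 + 71148 + 154*23727) + 7260) = 1/(23727/(32 + 71148 + 3653958) + 7260) = 1/(23727/3725138 + 7260) = 1/(27044525607/3725138) = 3725138/27044525607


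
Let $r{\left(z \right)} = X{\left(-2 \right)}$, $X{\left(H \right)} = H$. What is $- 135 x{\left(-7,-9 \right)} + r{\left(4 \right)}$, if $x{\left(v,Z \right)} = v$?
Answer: $943$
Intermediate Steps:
$r{\left(z \right)} = -2$
$- 135 x{\left(-7,-9 \right)} + r{\left(4 \right)} = \left(-135\right) \left(-7\right) - 2 = 945 - 2 = 943$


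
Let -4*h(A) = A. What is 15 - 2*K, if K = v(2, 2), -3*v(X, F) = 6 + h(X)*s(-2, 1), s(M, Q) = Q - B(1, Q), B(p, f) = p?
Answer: 19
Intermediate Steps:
h(A) = -A/4
s(M, Q) = -1 + Q (s(M, Q) = Q - 1*1 = Q - 1 = -1 + Q)
v(X, F) = -2 (v(X, F) = -(6 + (-X/4)*(-1 + 1))/3 = -(6 - X/4*0)/3 = -(6 + 0)/3 = -⅓*6 = -2)
K = -2
15 - 2*K = 15 - 2*(-2) = 15 + 4 = 19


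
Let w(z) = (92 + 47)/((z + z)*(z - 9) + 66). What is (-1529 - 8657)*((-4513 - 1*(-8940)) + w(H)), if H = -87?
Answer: -378109051397/8385 ≈ -4.5094e+7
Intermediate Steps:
w(z) = 139/(66 + 2*z*(-9 + z)) (w(z) = 139/((2*z)*(-9 + z) + 66) = 139/(2*z*(-9 + z) + 66) = 139/(66 + 2*z*(-9 + z)))
(-1529 - 8657)*((-4513 - 1*(-8940)) + w(H)) = (-1529 - 8657)*((-4513 - 1*(-8940)) + 139/(2*(33 + (-87)**2 - 9*(-87)))) = -10186*((-4513 + 8940) + 139/(2*(33 + 7569 + 783))) = -10186*(4427 + (139/2)/8385) = -10186*(4427 + (139/2)*(1/8385)) = -10186*(4427 + 139/16770) = -10186*74240929/16770 = -378109051397/8385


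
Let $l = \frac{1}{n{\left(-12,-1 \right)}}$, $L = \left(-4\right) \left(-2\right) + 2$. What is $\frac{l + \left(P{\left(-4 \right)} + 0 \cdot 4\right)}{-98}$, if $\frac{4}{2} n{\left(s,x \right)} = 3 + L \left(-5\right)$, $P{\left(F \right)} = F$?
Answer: $\frac{95}{2303} \approx 0.041251$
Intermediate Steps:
$L = 10$ ($L = 8 + 2 = 10$)
$n{\left(s,x \right)} = - \frac{47}{2}$ ($n{\left(s,x \right)} = \frac{3 + 10 \left(-5\right)}{2} = \frac{3 - 50}{2} = \frac{1}{2} \left(-47\right) = - \frac{47}{2}$)
$l = - \frac{2}{47}$ ($l = \frac{1}{- \frac{47}{2}} = - \frac{2}{47} \approx -0.042553$)
$\frac{l + \left(P{\left(-4 \right)} + 0 \cdot 4\right)}{-98} = \frac{- \frac{2}{47} + \left(-4 + 0 \cdot 4\right)}{-98} = \left(- \frac{2}{47} + \left(-4 + 0\right)\right) \left(- \frac{1}{98}\right) = \left(- \frac{2}{47} - 4\right) \left(- \frac{1}{98}\right) = \left(- \frac{190}{47}\right) \left(- \frac{1}{98}\right) = \frac{95}{2303}$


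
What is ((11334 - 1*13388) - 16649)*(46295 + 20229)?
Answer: -1244198372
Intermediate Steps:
((11334 - 1*13388) - 16649)*(46295 + 20229) = ((11334 - 13388) - 16649)*66524 = (-2054 - 16649)*66524 = -18703*66524 = -1244198372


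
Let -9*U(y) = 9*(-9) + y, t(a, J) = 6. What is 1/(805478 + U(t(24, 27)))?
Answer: 3/2416459 ≈ 1.2415e-6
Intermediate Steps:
U(y) = 9 - y/9 (U(y) = -(9*(-9) + y)/9 = -(-81 + y)/9 = 9 - y/9)
1/(805478 + U(t(24, 27))) = 1/(805478 + (9 - ⅑*6)) = 1/(805478 + (9 - ⅔)) = 1/(805478 + 25/3) = 1/(2416459/3) = 3/2416459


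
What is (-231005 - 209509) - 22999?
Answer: -463513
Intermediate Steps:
(-231005 - 209509) - 22999 = -440514 - 22999 = -463513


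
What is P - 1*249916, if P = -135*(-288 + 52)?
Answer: -218056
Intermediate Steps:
P = 31860 (P = -135*(-236) = 31860)
P - 1*249916 = 31860 - 1*249916 = 31860 - 249916 = -218056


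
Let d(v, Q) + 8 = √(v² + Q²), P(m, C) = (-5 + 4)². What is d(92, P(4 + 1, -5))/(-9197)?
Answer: 8/9197 - √8465/9197 ≈ -0.0091340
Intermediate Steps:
P(m, C) = 1 (P(m, C) = (-1)² = 1)
d(v, Q) = -8 + √(Q² + v²) (d(v, Q) = -8 + √(v² + Q²) = -8 + √(Q² + v²))
d(92, P(4 + 1, -5))/(-9197) = (-8 + √(1² + 92²))/(-9197) = (-8 + √(1 + 8464))*(-1/9197) = (-8 + √8465)*(-1/9197) = 8/9197 - √8465/9197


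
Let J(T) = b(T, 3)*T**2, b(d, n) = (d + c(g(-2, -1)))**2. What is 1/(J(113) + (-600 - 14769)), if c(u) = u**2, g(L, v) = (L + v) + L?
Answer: 1/243157467 ≈ 4.1126e-9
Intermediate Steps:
g(L, v) = v + 2*L
b(d, n) = (25 + d)**2 (b(d, n) = (d + (-1 + 2*(-2))**2)**2 = (d + (-1 - 4)**2)**2 = (d + (-5)**2)**2 = (d + 25)**2 = (25 + d)**2)
J(T) = T**2*(25 + T)**2 (J(T) = (25 + T)**2*T**2 = T**2*(25 + T)**2)
1/(J(113) + (-600 - 14769)) = 1/(113**2*(25 + 113)**2 + (-600 - 14769)) = 1/(12769*138**2 - 15369) = 1/(12769*19044 - 15369) = 1/(243172836 - 15369) = 1/243157467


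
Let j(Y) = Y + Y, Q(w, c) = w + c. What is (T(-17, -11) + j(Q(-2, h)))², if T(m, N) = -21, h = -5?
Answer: 1225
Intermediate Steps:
Q(w, c) = c + w
j(Y) = 2*Y
(T(-17, -11) + j(Q(-2, h)))² = (-21 + 2*(-5 - 2))² = (-21 + 2*(-7))² = (-21 - 14)² = (-35)² = 1225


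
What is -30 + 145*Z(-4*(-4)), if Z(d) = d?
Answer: 2290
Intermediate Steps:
-30 + 145*Z(-4*(-4)) = -30 + 145*(-4*(-4)) = -30 + 145*16 = -30 + 2320 = 2290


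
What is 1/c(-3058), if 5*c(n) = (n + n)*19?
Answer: -5/116204 ≈ -4.3028e-5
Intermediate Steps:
c(n) = 38*n/5 (c(n) = ((n + n)*19)/5 = ((2*n)*19)/5 = (38*n)/5 = 38*n/5)
1/c(-3058) = 1/((38/5)*(-3058)) = 1/(-116204/5) = -5/116204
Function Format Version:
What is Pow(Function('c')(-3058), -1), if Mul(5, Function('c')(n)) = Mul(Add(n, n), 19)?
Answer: Rational(-5, 116204) ≈ -4.3028e-5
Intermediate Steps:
Function('c')(n) = Mul(Rational(38, 5), n) (Function('c')(n) = Mul(Rational(1, 5), Mul(Add(n, n), 19)) = Mul(Rational(1, 5), Mul(Mul(2, n), 19)) = Mul(Rational(1, 5), Mul(38, n)) = Mul(Rational(38, 5), n))
Pow(Function('c')(-3058), -1) = Pow(Mul(Rational(38, 5), -3058), -1) = Pow(Rational(-116204, 5), -1) = Rational(-5, 116204)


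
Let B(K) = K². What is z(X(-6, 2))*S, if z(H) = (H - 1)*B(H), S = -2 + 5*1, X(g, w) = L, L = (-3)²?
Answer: 1944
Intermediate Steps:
L = 9
X(g, w) = 9
S = 3 (S = -2 + 5 = 3)
z(H) = H²*(-1 + H) (z(H) = (H - 1)*H² = (-1 + H)*H² = H²*(-1 + H))
z(X(-6, 2))*S = (9²*(-1 + 9))*3 = (81*8)*3 = 648*3 = 1944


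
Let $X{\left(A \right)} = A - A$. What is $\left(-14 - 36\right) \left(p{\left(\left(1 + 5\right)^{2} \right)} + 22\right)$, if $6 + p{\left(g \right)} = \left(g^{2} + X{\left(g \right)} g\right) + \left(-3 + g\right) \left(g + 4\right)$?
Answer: $-131600$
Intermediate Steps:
$X{\left(A \right)} = 0$
$p{\left(g \right)} = -6 + g^{2} + \left(-3 + g\right) \left(4 + g\right)$ ($p{\left(g \right)} = -6 + \left(\left(g^{2} + 0 g\right) + \left(-3 + g\right) \left(g + 4\right)\right) = -6 + \left(\left(g^{2} + 0\right) + \left(-3 + g\right) \left(4 + g\right)\right) = -6 + \left(g^{2} + \left(-3 + g\right) \left(4 + g\right)\right) = -6 + g^{2} + \left(-3 + g\right) \left(4 + g\right)$)
$\left(-14 - 36\right) \left(p{\left(\left(1 + 5\right)^{2} \right)} + 22\right) = \left(-14 - 36\right) \left(\left(-18 + \left(1 + 5\right)^{2} + 2 \left(\left(1 + 5\right)^{2}\right)^{2}\right) + 22\right) = \left(-14 - 36\right) \left(\left(-18 + 6^{2} + 2 \left(6^{2}\right)^{2}\right) + 22\right) = - 50 \left(\left(-18 + 36 + 2 \cdot 36^{2}\right) + 22\right) = - 50 \left(\left(-18 + 36 + 2 \cdot 1296\right) + 22\right) = - 50 \left(\left(-18 + 36 + 2592\right) + 22\right) = - 50 \left(2610 + 22\right) = \left(-50\right) 2632 = -131600$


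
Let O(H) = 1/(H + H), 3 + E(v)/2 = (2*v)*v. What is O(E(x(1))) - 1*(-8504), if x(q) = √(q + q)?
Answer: 34017/4 ≈ 8504.3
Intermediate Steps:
x(q) = √2*√q (x(q) = √(2*q) = √2*√q)
E(v) = -6 + 4*v² (E(v) = -6 + 2*((2*v)*v) = -6 + 2*(2*v²) = -6 + 4*v²)
O(H) = 1/(2*H)
O(E(x(1))) - 1*(-8504) = 1/(2*(-6 + 4*(√2*√1)²)) - 1*(-8504) = 1/(2*(-6 + 4*(√2*1)²)) + 8504 = 1/(2*(-6 + 4*(√2)²)) + 8504 = 1/(2*(-6 + 4*2)) + 8504 = 1/(2*(-6 + 8)) + 8504 = (½)/2 + 8504 = (½)*(½) + 8504 = ¼ + 8504 = 34017/4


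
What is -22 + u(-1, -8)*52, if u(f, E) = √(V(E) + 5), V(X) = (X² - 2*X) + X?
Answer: -22 + 52*√77 ≈ 434.30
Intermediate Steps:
V(X) = X² - X
u(f, E) = √(5 + E*(-1 + E)) (u(f, E) = √(E*(-1 + E) + 5) = √(5 + E*(-1 + E)))
-22 + u(-1, -8)*52 = -22 + √(5 - 8*(-1 - 8))*52 = -22 + √(5 - 8*(-9))*52 = -22 + √(5 + 72)*52 = -22 + √77*52 = -22 + 52*√77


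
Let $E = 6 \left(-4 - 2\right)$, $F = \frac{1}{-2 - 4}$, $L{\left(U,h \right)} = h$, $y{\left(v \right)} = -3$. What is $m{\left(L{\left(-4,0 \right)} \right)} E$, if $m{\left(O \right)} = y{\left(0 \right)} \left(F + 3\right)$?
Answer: $306$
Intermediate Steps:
$F = - \frac{1}{6}$ ($F = \frac{1}{-6} = - \frac{1}{6} \approx -0.16667$)
$m{\left(O \right)} = - \frac{17}{2}$ ($m{\left(O \right)} = - 3 \left(- \frac{1}{6} + 3\right) = \left(-3\right) \frac{17}{6} = - \frac{17}{2}$)
$E = -36$ ($E = 6 \left(-6\right) = -36$)
$m{\left(L{\left(-4,0 \right)} \right)} E = \left(- \frac{17}{2}\right) \left(-36\right) = 306$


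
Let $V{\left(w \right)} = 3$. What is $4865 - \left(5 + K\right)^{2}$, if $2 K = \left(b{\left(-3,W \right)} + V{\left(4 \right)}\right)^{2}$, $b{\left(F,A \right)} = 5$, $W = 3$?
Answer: $3496$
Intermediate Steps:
$K = 32$ ($K = \frac{\left(5 + 3\right)^{2}}{2} = \frac{8^{2}}{2} = \frac{1}{2} \cdot 64 = 32$)
$4865 - \left(5 + K\right)^{2} = 4865 - \left(5 + 32\right)^{2} = 4865 - 37^{2} = 4865 - 1369 = 3496$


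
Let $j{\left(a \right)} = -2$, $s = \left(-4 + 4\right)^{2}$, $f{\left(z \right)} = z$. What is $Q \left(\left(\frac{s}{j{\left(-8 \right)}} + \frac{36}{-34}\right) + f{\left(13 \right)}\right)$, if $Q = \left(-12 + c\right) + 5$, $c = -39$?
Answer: $- \frac{9338}{17} \approx -549.29$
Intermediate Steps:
$s = 0$ ($s = 0^{2} = 0$)
$Q = -46$ ($Q = \left(-12 - 39\right) + 5 = -51 + 5 = -46$)
$Q \left(\left(\frac{s}{j{\left(-8 \right)}} + \frac{36}{-34}\right) + f{\left(13 \right)}\right) = - 46 \left(\left(\frac{0}{-2} + \frac{36}{-34}\right) + 13\right) = - 46 \left(\left(0 \left(- \frac{1}{2}\right) + 36 \left(- \frac{1}{34}\right)\right) + 13\right) = - 46 \left(\left(0 - \frac{18}{17}\right) + 13\right) = - 46 \left(- \frac{18}{17} + 13\right) = \left(-46\right) \frac{203}{17} = - \frac{9338}{17}$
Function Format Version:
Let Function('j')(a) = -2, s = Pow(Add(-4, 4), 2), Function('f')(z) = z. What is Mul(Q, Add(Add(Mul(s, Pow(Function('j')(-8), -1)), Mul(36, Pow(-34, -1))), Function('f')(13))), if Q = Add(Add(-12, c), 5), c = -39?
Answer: Rational(-9338, 17) ≈ -549.29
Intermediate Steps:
s = 0 (s = Pow(0, 2) = 0)
Q = -46 (Q = Add(Add(-12, -39), 5) = Add(-51, 5) = -46)
Mul(Q, Add(Add(Mul(s, Pow(Function('j')(-8), -1)), Mul(36, Pow(-34, -1))), Function('f')(13))) = Mul(-46, Add(Add(Mul(0, Pow(-2, -1)), Mul(36, Pow(-34, -1))), 13)) = Mul(-46, Add(Add(Mul(0, Rational(-1, 2)), Mul(36, Rational(-1, 34))), 13)) = Mul(-46, Add(Add(0, Rational(-18, 17)), 13)) = Mul(-46, Add(Rational(-18, 17), 13)) = Mul(-46, Rational(203, 17)) = Rational(-9338, 17)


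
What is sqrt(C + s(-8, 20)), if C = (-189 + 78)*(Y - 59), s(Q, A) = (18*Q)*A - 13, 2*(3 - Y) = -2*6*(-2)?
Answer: 7*sqrt(95) ≈ 68.228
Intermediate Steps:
Y = -9 (Y = 3 - (-2*6)*(-2)/2 = 3 - (-6)*(-2) = 3 - 1/2*24 = 3 - 12 = -9)
s(Q, A) = -13 + 18*A*Q (s(Q, A) = 18*A*Q - 13 = -13 + 18*A*Q)
C = 7548 (C = (-189 + 78)*(-9 - 59) = -111*(-68) = 7548)
sqrt(C + s(-8, 20)) = sqrt(7548 + (-13 + 18*20*(-8))) = sqrt(7548 + (-13 - 2880)) = sqrt(7548 - 2893) = sqrt(4655) = 7*sqrt(95)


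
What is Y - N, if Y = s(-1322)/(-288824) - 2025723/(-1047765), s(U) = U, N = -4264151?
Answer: 215069431760172907/50436613060 ≈ 4.2642e+6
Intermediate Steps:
Y = 97743760847/50436613060 (Y = -1322/(-288824) - 2025723/(-1047765) = -1322*(-1/288824) - 2025723*(-1/1047765) = 661/144412 + 675241/349255 = 97743760847/50436613060 ≈ 1.9380)
Y - N = 97743760847/50436613060 - 1*(-4264151) = 97743760847/50436613060 + 4264151 = 215069431760172907/50436613060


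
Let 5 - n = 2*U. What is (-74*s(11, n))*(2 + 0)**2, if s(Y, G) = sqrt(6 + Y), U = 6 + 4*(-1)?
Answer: -296*sqrt(17) ≈ -1220.4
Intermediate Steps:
U = 2 (U = 6 - 4 = 2)
n = 1 (n = 5 - 2*2 = 5 - 1*4 = 5 - 4 = 1)
(-74*s(11, n))*(2 + 0)**2 = (-74*sqrt(6 + 11))*(2 + 0)**2 = -74*sqrt(17)*2**2 = -74*sqrt(17)*4 = -296*sqrt(17)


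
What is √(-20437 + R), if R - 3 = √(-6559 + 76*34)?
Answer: √(-20434 + 5*I*√159) ≈ 0.221 + 142.95*I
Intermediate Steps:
R = 3 + 5*I*√159 (R = 3 + √(-6559 + 76*34) = 3 + √(-6559 + 2584) = 3 + √(-3975) = 3 + 5*I*√159 ≈ 3.0 + 63.048*I)
√(-20437 + R) = √(-20437 + (3 + 5*I*√159)) = √(-20434 + 5*I*√159)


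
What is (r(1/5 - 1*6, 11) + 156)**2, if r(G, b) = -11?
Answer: 21025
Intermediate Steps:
(r(1/5 - 1*6, 11) + 156)**2 = (-11 + 156)**2 = 145**2 = 21025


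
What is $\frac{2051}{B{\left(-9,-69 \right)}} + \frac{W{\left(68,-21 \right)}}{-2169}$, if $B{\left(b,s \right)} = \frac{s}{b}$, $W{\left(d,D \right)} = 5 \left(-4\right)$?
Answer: $\frac{13346317}{49887} \approx 267.53$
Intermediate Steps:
$W{\left(d,D \right)} = -20$
$\frac{2051}{B{\left(-9,-69 \right)}} + \frac{W{\left(68,-21 \right)}}{-2169} = \frac{2051}{\left(-69\right) \frac{1}{-9}} - \frac{20}{-2169} = \frac{2051}{\left(-69\right) \left(- \frac{1}{9}\right)} - - \frac{20}{2169} = \frac{2051}{\frac{23}{3}} + \frac{20}{2169} = 2051 \cdot \frac{3}{23} + \frac{20}{2169} = \frac{6153}{23} + \frac{20}{2169} = \frac{13346317}{49887}$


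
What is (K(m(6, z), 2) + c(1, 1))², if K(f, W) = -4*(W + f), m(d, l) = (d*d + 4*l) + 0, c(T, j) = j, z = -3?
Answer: 10609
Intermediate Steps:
m(d, l) = d² + 4*l (m(d, l) = (d² + 4*l) + 0 = d² + 4*l)
K(f, W) = -4*W - 4*f
(K(m(6, z), 2) + c(1, 1))² = ((-4*2 - 4*(6² + 4*(-3))) + 1)² = ((-8 - 4*(36 - 12)) + 1)² = ((-8 - 4*24) + 1)² = ((-8 - 96) + 1)² = (-104 + 1)² = (-103)² = 10609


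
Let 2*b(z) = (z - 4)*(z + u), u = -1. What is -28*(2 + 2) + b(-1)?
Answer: -107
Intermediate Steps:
b(z) = (-1 + z)*(-4 + z)/2 (b(z) = ((z - 4)*(z - 1))/2 = ((-4 + z)*(-1 + z))/2 = ((-1 + z)*(-4 + z))/2 = (-1 + z)*(-4 + z)/2)
-28*(2 + 2) + b(-1) = -28*(2 + 2) + (2 + (½)*(-1)² - 5/2*(-1)) = -28*4 + (2 + (½)*1 + 5/2) = -14*8 + (2 + ½ + 5/2) = -112 + 5 = -107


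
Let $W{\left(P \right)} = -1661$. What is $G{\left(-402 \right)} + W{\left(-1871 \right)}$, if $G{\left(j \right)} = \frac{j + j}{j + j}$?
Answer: $-1660$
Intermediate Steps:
$G{\left(j \right)} = 1$ ($G{\left(j \right)} = \frac{2 j}{2 j} = 2 j \frac{1}{2 j} = 1$)
$G{\left(-402 \right)} + W{\left(-1871 \right)} = 1 - 1661 = -1660$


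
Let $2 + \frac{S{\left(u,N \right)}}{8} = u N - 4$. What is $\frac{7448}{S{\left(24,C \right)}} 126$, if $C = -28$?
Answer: $- \frac{19551}{113} \approx -173.02$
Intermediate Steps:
$S{\left(u,N \right)} = -48 + 8 N u$ ($S{\left(u,N \right)} = -16 + 8 \left(u N - 4\right) = -16 + 8 \left(N u - 4\right) = -16 + 8 \left(-4 + N u\right) = -16 + \left(-32 + 8 N u\right) = -48 + 8 N u$)
$\frac{7448}{S{\left(24,C \right)}} 126 = \frac{7448}{-48 + 8 \left(-28\right) 24} \cdot 126 = \frac{7448}{-48 - 5376} \cdot 126 = \frac{7448}{-5424} \cdot 126 = 7448 \left(- \frac{1}{5424}\right) 126 = \left(- \frac{931}{678}\right) 126 = - \frac{19551}{113}$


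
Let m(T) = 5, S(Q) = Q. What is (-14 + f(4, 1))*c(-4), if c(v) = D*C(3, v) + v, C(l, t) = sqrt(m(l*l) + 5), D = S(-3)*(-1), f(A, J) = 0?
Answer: 56 - 42*sqrt(10) ≈ -76.816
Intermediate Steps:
D = 3 (D = -3*(-1) = 3)
C(l, t) = sqrt(10) (C(l, t) = sqrt(5 + 5) = sqrt(10))
c(v) = v + 3*sqrt(10) (c(v) = 3*sqrt(10) + v = v + 3*sqrt(10))
(-14 + f(4, 1))*c(-4) = (-14 + 0)*(-4 + 3*sqrt(10)) = -14*(-4 + 3*sqrt(10)) = 56 - 42*sqrt(10)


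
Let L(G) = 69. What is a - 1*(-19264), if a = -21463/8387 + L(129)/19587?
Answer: 1054732100846/54758723 ≈ 19261.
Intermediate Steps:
a = -139939026/54758723 (a = -21463/8387 + 69/19587 = -21463*1/8387 + 69*(1/19587) = -21463/8387 + 23/6529 = -139939026/54758723 ≈ -2.5556)
a - 1*(-19264) = -139939026/54758723 - 1*(-19264) = -139939026/54758723 + 19264 = 1054732100846/54758723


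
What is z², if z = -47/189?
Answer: 2209/35721 ≈ 0.061840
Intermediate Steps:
z = -47/189 (z = -47*1/189 = -47/189 ≈ -0.24868)
z² = (-47/189)² = 2209/35721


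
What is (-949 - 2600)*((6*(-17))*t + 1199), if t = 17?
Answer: 1898715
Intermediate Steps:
(-949 - 2600)*((6*(-17))*t + 1199) = (-949 - 2600)*((6*(-17))*17 + 1199) = -3549*(-102*17 + 1199) = -3549*(-1734 + 1199) = -3549*(-535) = 1898715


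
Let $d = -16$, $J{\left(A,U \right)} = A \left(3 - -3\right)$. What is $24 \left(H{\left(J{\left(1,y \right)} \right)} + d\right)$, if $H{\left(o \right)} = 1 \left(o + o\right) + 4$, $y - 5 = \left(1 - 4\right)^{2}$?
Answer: $0$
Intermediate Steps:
$y = 14$ ($y = 5 + \left(1 - 4\right)^{2} = 5 + \left(-3\right)^{2} = 5 + 9 = 14$)
$J{\left(A,U \right)} = 6 A$ ($J{\left(A,U \right)} = A \left(3 + 3\right) = A 6 = 6 A$)
$H{\left(o \right)} = 4 + 2 o$ ($H{\left(o \right)} = 1 \cdot 2 o + 4 = 2 o + 4 = 4 + 2 o$)
$24 \left(H{\left(J{\left(1,y \right)} \right)} + d\right) = 24 \left(\left(4 + 2 \cdot 6 \cdot 1\right) - 16\right) = 24 \left(\left(4 + 2 \cdot 6\right) - 16\right) = 24 \left(\left(4 + 12\right) - 16\right) = 24 \left(16 - 16\right) = 24 \cdot 0 = 0$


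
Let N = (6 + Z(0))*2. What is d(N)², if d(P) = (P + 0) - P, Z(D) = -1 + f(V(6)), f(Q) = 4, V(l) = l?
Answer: 0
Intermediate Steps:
Z(D) = 3 (Z(D) = -1 + 4 = 3)
N = 18 (N = (6 + 3)*2 = 9*2 = 18)
d(P) = 0 (d(P) = P - P = 0)
d(N)² = 0² = 0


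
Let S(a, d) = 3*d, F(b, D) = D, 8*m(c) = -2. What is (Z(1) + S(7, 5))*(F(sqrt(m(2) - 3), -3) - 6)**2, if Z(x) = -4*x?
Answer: 891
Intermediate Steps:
m(c) = -1/4 (m(c) = (1/8)*(-2) = -1/4)
(Z(1) + S(7, 5))*(F(sqrt(m(2) - 3), -3) - 6)**2 = (-4*1 + 3*5)*(-3 - 6)**2 = (-4 + 15)*(-9)**2 = 11*81 = 891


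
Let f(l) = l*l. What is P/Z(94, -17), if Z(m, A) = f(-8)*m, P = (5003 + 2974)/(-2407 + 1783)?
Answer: -2659/1251328 ≈ -0.0021249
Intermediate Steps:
f(l) = l²
P = -2659/208 (P = 7977/(-624) = 7977*(-1/624) = -2659/208 ≈ -12.784)
Z(m, A) = 64*m (Z(m, A) = (-8)²*m = 64*m)
P/Z(94, -17) = -2659/(208*(64*94)) = -2659/208/6016 = -2659/208*1/6016 = -2659/1251328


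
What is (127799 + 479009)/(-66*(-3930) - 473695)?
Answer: -606808/214315 ≈ -2.8314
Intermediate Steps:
(127799 + 479009)/(-66*(-3930) - 473695) = 606808/(259380 - 473695) = 606808/(-214315) = 606808*(-1/214315) = -606808/214315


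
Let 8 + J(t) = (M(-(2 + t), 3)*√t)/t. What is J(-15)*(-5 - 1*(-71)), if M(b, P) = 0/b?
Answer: -528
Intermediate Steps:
M(b, P) = 0
J(t) = -8 (J(t) = -8 + (0*√t)/t = -8 + 0/t = -8 + 0 = -8)
J(-15)*(-5 - 1*(-71)) = -8*(-5 - 1*(-71)) = -8*(-5 + 71) = -8*66 = -528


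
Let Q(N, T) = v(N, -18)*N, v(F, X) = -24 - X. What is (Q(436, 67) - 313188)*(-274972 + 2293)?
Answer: 86113118916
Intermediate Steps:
Q(N, T) = -6*N (Q(N, T) = (-24 - 1*(-18))*N = (-24 + 18)*N = -6*N)
(Q(436, 67) - 313188)*(-274972 + 2293) = (-6*436 - 313188)*(-274972 + 2293) = (-2616 - 313188)*(-272679) = -315804*(-272679) = 86113118916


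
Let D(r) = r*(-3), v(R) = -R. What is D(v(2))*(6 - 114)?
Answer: -648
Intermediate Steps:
D(r) = -3*r
D(v(2))*(6 - 114) = (-(-3)*2)*(6 - 114) = -3*(-2)*(-108) = 6*(-108) = -648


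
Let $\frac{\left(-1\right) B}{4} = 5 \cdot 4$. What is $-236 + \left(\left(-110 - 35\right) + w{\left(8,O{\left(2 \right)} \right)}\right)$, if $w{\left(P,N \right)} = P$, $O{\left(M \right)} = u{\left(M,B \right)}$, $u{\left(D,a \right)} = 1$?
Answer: $-373$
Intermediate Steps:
$B = -80$ ($B = - 4 \cdot 5 \cdot 4 = \left(-4\right) 20 = -80$)
$O{\left(M \right)} = 1$
$-236 + \left(\left(-110 - 35\right) + w{\left(8,O{\left(2 \right)} \right)}\right) = -236 + \left(\left(-110 - 35\right) + 8\right) = -236 + \left(-145 + 8\right) = -236 - 137 = -373$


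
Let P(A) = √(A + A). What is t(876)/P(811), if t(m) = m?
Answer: 438*√1622/811 ≈ 21.751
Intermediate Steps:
P(A) = √2*√A (P(A) = √(2*A) = √2*√A)
t(876)/P(811) = 876/((√2*√811)) = 876/(√1622) = 876*(√1622/1622) = 438*√1622/811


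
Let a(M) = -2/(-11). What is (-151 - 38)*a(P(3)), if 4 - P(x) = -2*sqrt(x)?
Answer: -378/11 ≈ -34.364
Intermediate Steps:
P(x) = 4 + 2*sqrt(x) (P(x) = 4 - (-2)*sqrt(x) = 4 + 2*sqrt(x))
a(M) = 2/11 (a(M) = -2*(-1/11) = 2/11)
(-151 - 38)*a(P(3)) = (-151 - 38)*(2/11) = -189*2/11 = -378/11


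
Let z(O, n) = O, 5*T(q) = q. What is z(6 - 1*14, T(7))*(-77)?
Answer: 616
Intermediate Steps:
T(q) = q/5
z(6 - 1*14, T(7))*(-77) = (6 - 1*14)*(-77) = (6 - 14)*(-77) = -8*(-77) = 616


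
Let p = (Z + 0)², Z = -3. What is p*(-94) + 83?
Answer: -763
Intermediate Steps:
p = 9 (p = (-3 + 0)² = (-3)² = 9)
p*(-94) + 83 = 9*(-94) + 83 = -846 + 83 = -763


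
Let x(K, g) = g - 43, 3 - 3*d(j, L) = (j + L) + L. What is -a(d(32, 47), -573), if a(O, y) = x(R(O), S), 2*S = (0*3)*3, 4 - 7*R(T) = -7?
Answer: 43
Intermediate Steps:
R(T) = 11/7 (R(T) = 4/7 - 1/7*(-7) = 4/7 + 1 = 11/7)
d(j, L) = 1 - 2*L/3 - j/3 (d(j, L) = 1 - ((j + L) + L)/3 = 1 - ((L + j) + L)/3 = 1 - (j + 2*L)/3 = 1 + (-2*L/3 - j/3) = 1 - 2*L/3 - j/3)
S = 0 (S = ((0*3)*3)/2 = (0*3)/2 = (1/2)*0 = 0)
x(K, g) = -43 + g
a(O, y) = -43 (a(O, y) = -43 + 0 = -43)
-a(d(32, 47), -573) = -1*(-43) = 43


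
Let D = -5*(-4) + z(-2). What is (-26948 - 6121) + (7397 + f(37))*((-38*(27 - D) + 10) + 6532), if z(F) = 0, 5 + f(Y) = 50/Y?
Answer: 1715601351/37 ≈ 4.6368e+7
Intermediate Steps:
f(Y) = -5 + 50/Y
D = 20 (D = -5*(-4) + 0 = 20 + 0 = 20)
(-26948 - 6121) + (7397 + f(37))*((-38*(27 - D) + 10) + 6532) = (-26948 - 6121) + (7397 + (-5 + 50/37))*((-38*(27 - 1*20) + 10) + 6532) = -33069 + (7397 + (-5 + 50*(1/37)))*((-38*(27 - 20) + 10) + 6532) = -33069 + (7397 + (-5 + 50/37))*((-38*7 + 10) + 6532) = -33069 + (7397 - 135/37)*((-266 + 10) + 6532) = -33069 + 273554*(-256 + 6532)/37 = -33069 + (273554/37)*6276 = -33069 + 1716824904/37 = 1715601351/37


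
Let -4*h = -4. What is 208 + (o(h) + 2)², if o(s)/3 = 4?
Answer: 404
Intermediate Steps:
h = 1 (h = -¼*(-4) = 1)
o(s) = 12 (o(s) = 3*4 = 12)
208 + (o(h) + 2)² = 208 + (12 + 2)² = 208 + 14² = 208 + 196 = 404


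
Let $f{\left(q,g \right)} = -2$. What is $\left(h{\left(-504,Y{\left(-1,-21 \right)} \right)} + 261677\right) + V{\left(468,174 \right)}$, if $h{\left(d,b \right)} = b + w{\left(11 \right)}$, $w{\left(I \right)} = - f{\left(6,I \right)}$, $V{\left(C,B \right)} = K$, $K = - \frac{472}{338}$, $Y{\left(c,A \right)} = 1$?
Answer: $\frac{44223684}{169} \approx 2.6168 \cdot 10^{5}$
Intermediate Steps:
$K = - \frac{236}{169}$ ($K = \left(-472\right) \frac{1}{338} = - \frac{236}{169} \approx -1.3965$)
$V{\left(C,B \right)} = - \frac{236}{169}$
$w{\left(I \right)} = 2$ ($w{\left(I \right)} = \left(-1\right) \left(-2\right) = 2$)
$h{\left(d,b \right)} = 2 + b$ ($h{\left(d,b \right)} = b + 2 = 2 + b$)
$\left(h{\left(-504,Y{\left(-1,-21 \right)} \right)} + 261677\right) + V{\left(468,174 \right)} = \left(\left(2 + 1\right) + 261677\right) - \frac{236}{169} = \left(3 + 261677\right) - \frac{236}{169} = 261680 - \frac{236}{169} = \frac{44223684}{169}$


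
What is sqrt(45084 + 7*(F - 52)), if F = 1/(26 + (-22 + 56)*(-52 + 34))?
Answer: sqrt(15356665018)/586 ≈ 211.47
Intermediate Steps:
F = -1/586 (F = 1/(26 + 34*(-18)) = 1/(26 - 612) = 1/(-586) = -1/586 ≈ -0.0017065)
sqrt(45084 + 7*(F - 52)) = sqrt(45084 + 7*(-1/586 - 52)) = sqrt(45084 + 7*(-30473/586)) = sqrt(45084 - 213311/586) = sqrt(26205913/586) = sqrt(15356665018)/586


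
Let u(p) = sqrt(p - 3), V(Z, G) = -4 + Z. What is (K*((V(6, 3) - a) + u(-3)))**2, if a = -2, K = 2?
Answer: 40 + 32*I*sqrt(6) ≈ 40.0 + 78.384*I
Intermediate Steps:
u(p) = sqrt(-3 + p)
(K*((V(6, 3) - a) + u(-3)))**2 = (2*(((-4 + 6) - 1*(-2)) + sqrt(-3 - 3)))**2 = (2*((2 + 2) + sqrt(-6)))**2 = (2*(4 + I*sqrt(6)))**2 = (8 + 2*I*sqrt(6))**2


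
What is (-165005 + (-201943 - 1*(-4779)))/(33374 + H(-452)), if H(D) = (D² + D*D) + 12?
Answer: -362169/441994 ≈ -0.81940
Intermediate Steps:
H(D) = 12 + 2*D² (H(D) = (D² + D²) + 12 = 2*D² + 12 = 12 + 2*D²)
(-165005 + (-201943 - 1*(-4779)))/(33374 + H(-452)) = (-165005 + (-201943 - 1*(-4779)))/(33374 + (12 + 2*(-452)²)) = (-165005 + (-201943 + 4779))/(33374 + (12 + 2*204304)) = (-165005 - 197164)/(33374 + (12 + 408608)) = -362169/(33374 + 408620) = -362169/441994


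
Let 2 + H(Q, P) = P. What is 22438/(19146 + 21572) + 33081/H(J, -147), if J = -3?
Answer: -671824448/3033491 ≈ -221.47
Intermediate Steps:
H(Q, P) = -2 + P
22438/(19146 + 21572) + 33081/H(J, -147) = 22438/(19146 + 21572) + 33081/(-2 - 147) = 22438/40718 + 33081/(-149) = 22438*(1/40718) + 33081*(-1/149) = 11219/20359 - 33081/149 = -671824448/3033491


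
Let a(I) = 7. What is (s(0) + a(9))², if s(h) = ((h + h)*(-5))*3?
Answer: 49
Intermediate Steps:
s(h) = -30*h (s(h) = ((2*h)*(-5))*3 = -10*h*3 = -30*h)
(s(0) + a(9))² = (-30*0 + 7)² = (0 + 7)² = 7² = 49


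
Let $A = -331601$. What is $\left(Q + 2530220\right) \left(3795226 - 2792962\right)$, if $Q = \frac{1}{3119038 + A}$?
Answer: $\frac{7068796450648663224}{2787437} \approx 2.5359 \cdot 10^{12}$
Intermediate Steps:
$Q = \frac{1}{2787437}$ ($Q = \frac{1}{3119038 - 331601} = \frac{1}{2787437} \approx 3.5875 \cdot 10^{-7}$)
$\left(Q + 2530220\right) \left(3795226 - 2792962\right) = \left(\frac{1}{2787437} + 2530220\right) \left(3795226 - 2792962\right) = \frac{7052828846141 \left(3795226 - 2792962\right)}{2787437} = \frac{7052828846141}{2787437} \cdot 1002264 = \frac{7068796450648663224}{2787437}$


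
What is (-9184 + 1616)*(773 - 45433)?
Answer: 337986880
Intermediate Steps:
(-9184 + 1616)*(773 - 45433) = -7568*(-44660) = 337986880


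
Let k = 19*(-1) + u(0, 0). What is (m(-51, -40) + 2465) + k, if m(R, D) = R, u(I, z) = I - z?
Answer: 2395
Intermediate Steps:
k = -19 (k = 19*(-1) + (0 - 1*0) = -19 + (0 + 0) = -19 + 0 = -19)
(m(-51, -40) + 2465) + k = (-51 + 2465) - 19 = 2414 - 19 = 2395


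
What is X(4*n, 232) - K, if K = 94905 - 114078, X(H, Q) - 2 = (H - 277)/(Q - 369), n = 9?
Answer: 2627216/137 ≈ 19177.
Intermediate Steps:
X(H, Q) = 2 + (-277 + H)/(-369 + Q) (X(H, Q) = 2 + (H - 277)/(Q - 369) = 2 + (-277 + H)/(-369 + Q))
K = -19173
X(4*n, 232) - K = (-1015 + 4*9 + 2*232)/(-369 + 232) - 1*(-19173) = (-1015 + 36 + 464)/(-137) + 19173 = -1/137*(-515) + 19173 = 515/137 + 19173 = 2627216/137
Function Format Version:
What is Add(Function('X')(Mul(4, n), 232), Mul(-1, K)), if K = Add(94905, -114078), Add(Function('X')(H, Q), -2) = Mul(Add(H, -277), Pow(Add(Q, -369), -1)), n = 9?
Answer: Rational(2627216, 137) ≈ 19177.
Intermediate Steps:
Function('X')(H, Q) = Add(2, Mul(Pow(Add(-369, Q), -1), Add(-277, H))) (Function('X')(H, Q) = Add(2, Mul(Add(H, -277), Pow(Add(Q, -369), -1))) = Add(2, Mul(Add(-277, H), Pow(Add(-369, Q), -1))) = Add(2, Mul(Pow(Add(-369, Q), -1), Add(-277, H))))
K = -19173
Add(Function('X')(Mul(4, n), 232), Mul(-1, K)) = Add(Mul(Pow(Add(-369, 232), -1), Add(-1015, Mul(4, 9), Mul(2, 232))), Mul(-1, -19173)) = Add(Mul(Pow(-137, -1), Add(-1015, 36, 464)), 19173) = Add(Mul(Rational(-1, 137), -515), 19173) = Add(Rational(515, 137), 19173) = Rational(2627216, 137)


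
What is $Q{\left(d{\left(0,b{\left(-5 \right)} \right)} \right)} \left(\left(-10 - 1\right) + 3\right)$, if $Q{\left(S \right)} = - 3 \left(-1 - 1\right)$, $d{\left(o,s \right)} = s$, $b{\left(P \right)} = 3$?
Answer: $-48$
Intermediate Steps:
$Q{\left(S \right)} = 6$ ($Q{\left(S \right)} = \left(-3\right) \left(-2\right) = 6$)
$Q{\left(d{\left(0,b{\left(-5 \right)} \right)} \right)} \left(\left(-10 - 1\right) + 3\right) = 6 \left(\left(-10 - 1\right) + 3\right) = 6 \left(-11 + 3\right) = 6 \left(-8\right) = -48$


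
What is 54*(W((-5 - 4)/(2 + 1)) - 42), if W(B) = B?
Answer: -2430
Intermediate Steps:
54*(W((-5 - 4)/(2 + 1)) - 42) = 54*((-5 - 4)/(2 + 1) - 42) = 54*(-9/3 - 42) = 54*(-9*⅓ - 42) = 54*(-3 - 42) = 54*(-45) = -2430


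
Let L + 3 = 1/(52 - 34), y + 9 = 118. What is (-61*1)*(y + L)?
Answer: -116449/18 ≈ -6469.4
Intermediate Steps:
y = 109 (y = -9 + 118 = 109)
L = -53/18 (L = -3 + 1/(52 - 34) = -3 + 1/18 = -53/18 ≈ -2.9444)
(-61*1)*(y + L) = (-61*1)*(109 - 53/18) = -61*1909/18 = -116449/18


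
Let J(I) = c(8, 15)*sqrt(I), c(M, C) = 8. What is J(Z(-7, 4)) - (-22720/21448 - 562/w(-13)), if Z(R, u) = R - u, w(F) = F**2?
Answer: 1986682/453089 + 8*I*sqrt(11) ≈ 4.3848 + 26.533*I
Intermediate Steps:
J(I) = 8*sqrt(I)
J(Z(-7, 4)) - (-22720/21448 - 562/w(-13)) = 8*sqrt(-7 - 1*4) - (-22720/21448 - 562/((-13)**2)) = 8*sqrt(-7 - 4) - (-22720*1/21448 - 562/169) = 8*sqrt(-11) - (-2840/2681 - 562*1/169) = 8*(I*sqrt(11)) - (-2840/2681 - 562/169) = 8*I*sqrt(11) - 1*(-1986682/453089) = 8*I*sqrt(11) + 1986682/453089 = 1986682/453089 + 8*I*sqrt(11)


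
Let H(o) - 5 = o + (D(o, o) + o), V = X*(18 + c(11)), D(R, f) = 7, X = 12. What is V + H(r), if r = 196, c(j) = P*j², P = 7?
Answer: 10784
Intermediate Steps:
c(j) = 7*j²
V = 10380 (V = 12*(18 + 7*11²) = 12*(18 + 7*121) = 12*(18 + 847) = 12*865 = 10380)
H(o) = 12 + 2*o (H(o) = 5 + (o + (7 + o)) = 5 + (7 + 2*o) = 12 + 2*o)
V + H(r) = 10380 + (12 + 2*196) = 10380 + (12 + 392) = 10380 + 404 = 10784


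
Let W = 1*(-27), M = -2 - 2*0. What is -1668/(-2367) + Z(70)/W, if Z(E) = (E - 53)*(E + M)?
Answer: -299024/7101 ≈ -42.110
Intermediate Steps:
M = -2 (M = -2 + 0 = -2)
Z(E) = (-53 + E)*(-2 + E) (Z(E) = (E - 53)*(E - 2) = (-53 + E)*(-2 + E))
W = -27
-1668/(-2367) + Z(70)/W = -1668/(-2367) + (106 + 70**2 - 55*70)/(-27) = -1668*(-1/2367) + (106 + 4900 - 3850)*(-1/27) = 556/789 + 1156*(-1/27) = 556/789 - 1156/27 = -299024/7101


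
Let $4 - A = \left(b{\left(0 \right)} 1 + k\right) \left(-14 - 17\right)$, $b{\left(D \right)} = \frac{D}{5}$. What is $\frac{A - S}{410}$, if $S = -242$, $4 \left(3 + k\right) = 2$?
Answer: $\frac{337}{820} \approx 0.41098$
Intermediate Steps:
$k = - \frac{5}{2}$ ($k = -3 + \frac{1}{4} \cdot 2 = -3 + \frac{1}{2} = - \frac{5}{2} \approx -2.5$)
$b{\left(D \right)} = \frac{D}{5}$ ($b{\left(D \right)} = D \frac{1}{5} = \frac{D}{5}$)
$A = - \frac{147}{2}$ ($A = 4 - \left(\frac{1}{5} \cdot 0 \cdot 1 - \frac{5}{2}\right) \left(-14 - 17\right) = 4 - \left(0 \cdot 1 - \frac{5}{2}\right) \left(-31\right) = 4 - \left(0 - \frac{5}{2}\right) \left(-31\right) = 4 - \left(- \frac{5}{2}\right) \left(-31\right) = 4 - \frac{155}{2} = - \frac{147}{2} \approx -73.5$)
$\frac{A - S}{410} = \frac{- \frac{147}{2} - -242}{410} = \left(- \frac{147}{2} + 242\right) \frac{1}{410} = \frac{337}{2} \cdot \frac{1}{410} = \frac{337}{820}$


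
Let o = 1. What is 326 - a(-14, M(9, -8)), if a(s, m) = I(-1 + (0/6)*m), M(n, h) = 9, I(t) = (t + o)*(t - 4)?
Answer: 326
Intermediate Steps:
I(t) = (1 + t)*(-4 + t) (I(t) = (t + 1)*(t - 4) = (1 + t)*(-4 + t))
a(s, m) = 0 (a(s, m) = -4 + (-1 + (0/6)*m)² - 3*(-1 + (0/6)*m) = -4 + (-1 + (0*(⅙))*m)² - 3*(-1 + (0*(⅙))*m) = -4 + (-1 + 0*m)² - 3*(-1 + 0*m) = -4 + (-1 + 0)² - 3*(-1 + 0) = -4 + (-1)² - 3*(-1) = -4 + 1 + 3 = 0)
326 - a(-14, M(9, -8)) = 326 - 1*0 = 326 + 0 = 326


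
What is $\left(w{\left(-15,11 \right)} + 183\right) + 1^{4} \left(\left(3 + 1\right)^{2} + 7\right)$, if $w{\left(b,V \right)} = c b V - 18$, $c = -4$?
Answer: $848$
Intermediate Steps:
$w{\left(b,V \right)} = -18 - 4 V b$ ($w{\left(b,V \right)} = - 4 b V - 18 = - 4 V b - 18 = -18 - 4 V b$)
$\left(w{\left(-15,11 \right)} + 183\right) + 1^{4} \left(\left(3 + 1\right)^{2} + 7\right) = \left(\left(-18 - 44 \left(-15\right)\right) + 183\right) + 1^{4} \left(\left(3 + 1\right)^{2} + 7\right) = \left(\left(-18 + 660\right) + 183\right) + 1 \left(4^{2} + 7\right) = \left(642 + 183\right) + 1 \left(16 + 7\right) = 825 + 1 \cdot 23 = 825 + 23 = 848$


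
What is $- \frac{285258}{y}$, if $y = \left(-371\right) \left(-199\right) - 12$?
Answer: $- \frac{285258}{73817} \approx -3.8644$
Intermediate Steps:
$y = 73817$ ($y = 73829 - 12 = 73817$)
$- \frac{285258}{y} = - \frac{285258}{73817}$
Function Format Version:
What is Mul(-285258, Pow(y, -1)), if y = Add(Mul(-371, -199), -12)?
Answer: Rational(-285258, 73817) ≈ -3.8644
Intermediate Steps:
y = 73817 (y = Add(73829, -12) = 73817)
Mul(-285258, Pow(y, -1)) = Mul(-285258, Pow(73817, -1)) = Mul(-285258, Rational(1, 73817)) = Rational(-285258, 73817)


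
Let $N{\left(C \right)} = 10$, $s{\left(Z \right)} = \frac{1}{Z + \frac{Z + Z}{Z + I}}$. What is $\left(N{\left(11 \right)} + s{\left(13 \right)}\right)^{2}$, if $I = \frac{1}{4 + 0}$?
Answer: $\frac{63728289}{628849} \approx 101.34$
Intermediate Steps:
$I = \frac{1}{4} \approx 0.25$
$s{\left(Z \right)} = \frac{1}{Z + \frac{2 Z}{\frac{1}{4} + Z}}$ ($s{\left(Z \right)} = \frac{1}{Z + \frac{Z + Z}{Z + \frac{1}{4}}} = \frac{1}{Z + \frac{2 Z}{\frac{1}{4} + Z}}$)
$\left(N{\left(11 \right)} + s{\left(13 \right)}\right)^{2} = \left(10 + \frac{1 + 4 \cdot 13}{13 \left(9 + 4 \cdot 13\right)}\right)^{2} = \left(10 + \frac{1 + 52}{13 \left(9 + 52\right)}\right)^{2} = \left(10 + \frac{1}{13} \cdot \frac{1}{61} \cdot 53\right)^{2} = \left(10 + \frac{53}{793}\right)^{2} = \left(\frac{7983}{793}\right)^{2} = \frac{63728289}{628849}$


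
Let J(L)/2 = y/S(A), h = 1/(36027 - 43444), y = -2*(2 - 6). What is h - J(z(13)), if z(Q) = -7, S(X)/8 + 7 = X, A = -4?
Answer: 14823/81587 ≈ 0.18168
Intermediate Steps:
S(X) = -56 + 8*X
y = 8 (y = -2*(-4) = 8)
h = -1/7417 (h = 1/(-7417) = -1/7417 ≈ -0.00013483)
J(L) = -2/11 (J(L) = 2*(8/(-56 + 8*(-4))) = 2*(8/(-56 - 32)) = 2*(8/(-88)) = 2*(8*(-1/88)) = 2*(-1/11) = -2/11)
h - J(z(13)) = -1/7417 - 1*(-2/11) = -1/7417 + 2/11 = 14823/81587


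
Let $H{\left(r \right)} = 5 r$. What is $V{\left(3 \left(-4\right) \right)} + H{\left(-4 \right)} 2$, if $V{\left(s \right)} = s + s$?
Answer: $-64$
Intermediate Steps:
$V{\left(s \right)} = 2 s$
$V{\left(3 \left(-4\right) \right)} + H{\left(-4 \right)} 2 = 2 \cdot 3 \left(-4\right) + 5 \left(-4\right) 2 = 2 \left(-12\right) - 40 = -24 - 40 = -64$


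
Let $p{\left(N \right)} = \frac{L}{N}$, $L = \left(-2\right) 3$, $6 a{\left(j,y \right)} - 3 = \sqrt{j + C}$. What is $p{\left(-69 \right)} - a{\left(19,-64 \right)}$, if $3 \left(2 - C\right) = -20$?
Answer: $- \frac{19}{46} - \frac{\sqrt{249}}{18} \approx -1.2897$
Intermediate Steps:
$C = \frac{26}{3}$ ($C = 2 - - \frac{20}{3} = 2 + \frac{20}{3} = \frac{26}{3} \approx 8.6667$)
$a{\left(j,y \right)} = \frac{1}{2} + \frac{\sqrt{\frac{26}{3} + j}}{6}$ ($a{\left(j,y \right)} = \frac{1}{2} + \frac{\sqrt{j + \frac{26}{3}}}{6} = \frac{1}{2} + \frac{\sqrt{\frac{26}{3} + j}}{6}$)
$L = -6$
$p{\left(N \right)} = - \frac{6}{N}$
$p{\left(-69 \right)} - a{\left(19,-64 \right)} = - \frac{6}{-69} - \left(\frac{1}{2} + \frac{\sqrt{78 + 9 \cdot 19}}{18}\right) = \left(-6\right) \left(- \frac{1}{69}\right) - \left(\frac{1}{2} + \frac{\sqrt{78 + 171}}{18}\right) = \frac{2}{23} - \left(\frac{1}{2} + \frac{\sqrt{249}}{18}\right) = - \frac{19}{46} - \frac{\sqrt{249}}{18}$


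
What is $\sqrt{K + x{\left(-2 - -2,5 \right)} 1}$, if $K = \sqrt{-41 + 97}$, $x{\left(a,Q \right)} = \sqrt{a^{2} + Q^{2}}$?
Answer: $\sqrt{5 + 2 \sqrt{14}} \approx 3.5332$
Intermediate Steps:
$x{\left(a,Q \right)} = \sqrt{Q^{2} + a^{2}}$
$K = 2 \sqrt{14}$ ($K = \sqrt{56} = 2 \sqrt{14} \approx 7.4833$)
$\sqrt{K + x{\left(-2 - -2,5 \right)} 1} = \sqrt{2 \sqrt{14} + \sqrt{5^{2} + \left(-2 - -2\right)^{2}} \cdot 1} = \sqrt{2 \sqrt{14} + \sqrt{25 + \left(-2 + 2\right)^{2}} \cdot 1} = \sqrt{2 \sqrt{14} + \sqrt{25 + 0^{2}} \cdot 1} = \sqrt{2 \sqrt{14} + \sqrt{25 + 0} \cdot 1} = \sqrt{2 \sqrt{14} + \sqrt{25} \cdot 1} = \sqrt{2 \sqrt{14} + 5 \cdot 1} = \sqrt{2 \sqrt{14} + 5} = \sqrt{5 + 2 \sqrt{14}}$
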